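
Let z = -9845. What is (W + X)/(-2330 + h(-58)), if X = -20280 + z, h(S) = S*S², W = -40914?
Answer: 71039/197442 ≈ 0.35980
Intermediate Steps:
h(S) = S³
X = -30125 (X = -20280 - 9845 = -30125)
(W + X)/(-2330 + h(-58)) = (-40914 - 30125)/(-2330 + (-58)³) = -71039/(-2330 - 195112) = -71039/(-197442) = -71039*(-1/197442) = 71039/197442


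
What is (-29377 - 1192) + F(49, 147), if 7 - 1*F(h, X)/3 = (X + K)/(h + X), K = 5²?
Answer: -1496981/49 ≈ -30551.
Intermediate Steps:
K = 25
F(h, X) = 21 - 3*(25 + X)/(X + h) (F(h, X) = 21 - 3*(X + 25)/(h + X) = 21 - 3*(25 + X)/(X + h))
(-29377 - 1192) + F(49, 147) = (-29377 - 1192) + 3*(-25 + 6*147 + 7*49)/(147 + 49) = -30569 + 3*(-25 + 882 + 343)/196 = -30569 + 3*(1/196)*1200 = -30569 + 900/49 = -1496981/49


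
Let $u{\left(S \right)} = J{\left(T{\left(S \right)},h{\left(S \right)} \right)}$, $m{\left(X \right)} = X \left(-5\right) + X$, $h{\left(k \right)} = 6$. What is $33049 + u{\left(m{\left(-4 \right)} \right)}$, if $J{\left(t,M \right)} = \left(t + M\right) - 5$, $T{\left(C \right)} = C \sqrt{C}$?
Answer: $33114$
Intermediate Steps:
$T{\left(C \right)} = C^{\frac{3}{2}}$
$J{\left(t,M \right)} = -5 + M + t$ ($J{\left(t,M \right)} = \left(M + t\right) - 5 = -5 + M + t$)
$m{\left(X \right)} = - 4 X$ ($m{\left(X \right)} = - 5 X + X = - 4 X$)
$u{\left(S \right)} = 1 + S^{\frac{3}{2}}$ ($u{\left(S \right)} = -5 + 6 + S^{\frac{3}{2}} = 1 + S^{\frac{3}{2}}$)
$33049 + u{\left(m{\left(-4 \right)} \right)} = 33049 + \left(1 + \left(\left(-4\right) \left(-4\right)\right)^{\frac{3}{2}}\right) = 33049 + \left(1 + 16^{\frac{3}{2}}\right) = 33049 + \left(1 + 64\right) = 33049 + 65 = 33114$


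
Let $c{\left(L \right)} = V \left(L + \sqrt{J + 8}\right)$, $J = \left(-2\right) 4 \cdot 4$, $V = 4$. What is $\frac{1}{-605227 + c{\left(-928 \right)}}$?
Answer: $- \frac{608939}{370806706105} - \frac{8 i \sqrt{6}}{370806706105} \approx -1.6422 \cdot 10^{-6} - 5.2847 \cdot 10^{-11} i$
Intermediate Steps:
$J = -32$ ($J = \left(-8\right) 4 = -32$)
$c{\left(L \right)} = 4 L + 8 i \sqrt{6}$ ($c{\left(L \right)} = 4 \left(L + \sqrt{-32 + 8}\right) = 4 \left(L + \sqrt{-24}\right) = 4 \left(L + 2 i \sqrt{6}\right) = 4 L + 8 i \sqrt{6}$)
$\frac{1}{-605227 + c{\left(-928 \right)}} = \frac{1}{-605227 + \left(4 \left(-928\right) + 8 i \sqrt{6}\right)} = \frac{1}{-605227 - \left(3712 - 8 i \sqrt{6}\right)} = \frac{1}{-608939 + 8 i \sqrt{6}}$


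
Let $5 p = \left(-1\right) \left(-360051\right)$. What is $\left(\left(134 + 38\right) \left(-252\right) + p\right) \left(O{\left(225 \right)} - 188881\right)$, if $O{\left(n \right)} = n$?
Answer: $- \frac{27040253136}{5} \approx -5.408 \cdot 10^{9}$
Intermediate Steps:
$p = \frac{360051}{5}$ ($p = \frac{\left(-1\right) \left(-360051\right)}{5} = \frac{1}{5} \cdot 360051 = \frac{360051}{5} \approx 72010.0$)
$\left(\left(134 + 38\right) \left(-252\right) + p\right) \left(O{\left(225 \right)} - 188881\right) = \left(\left(134 + 38\right) \left(-252\right) + \frac{360051}{5}\right) \left(225 - 188881\right) = \left(172 \left(-252\right) + \frac{360051}{5}\right) \left(-188656\right) = \left(-43344 + \frac{360051}{5}\right) \left(-188656\right) = \frac{143331}{5} \left(-188656\right) = - \frac{27040253136}{5}$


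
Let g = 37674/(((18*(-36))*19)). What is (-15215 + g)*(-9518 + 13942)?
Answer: -11512523218/171 ≈ -6.7325e+7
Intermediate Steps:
g = -2093/684 (g = 37674/((-648*19)) = 37674/(-12312) = 37674*(-1/12312) = -2093/684 ≈ -3.0599)
(-15215 + g)*(-9518 + 13942) = (-15215 - 2093/684)*(-9518 + 13942) = -10409153/684*4424 = -11512523218/171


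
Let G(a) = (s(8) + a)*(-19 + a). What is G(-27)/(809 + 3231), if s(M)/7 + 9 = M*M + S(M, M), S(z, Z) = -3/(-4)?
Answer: -33419/8080 ≈ -4.1360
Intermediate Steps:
S(z, Z) = ¾ (S(z, Z) = -3*(-¼) = ¾)
s(M) = -231/4 + 7*M² (s(M) = -63 + 7*(M*M + ¾) = -63 + 7*(M² + ¾) = -63 + 7*(¾ + M²) = -63 + (21/4 + 7*M²) = -231/4 + 7*M²)
G(a) = (-19 + a)*(1561/4 + a) (G(a) = ((-231/4 + 7*8²) + a)*(-19 + a) = ((-231/4 + 7*64) + a)*(-19 + a) = ((-231/4 + 448) + a)*(-19 + a) = (1561/4 + a)*(-19 + a) = (-19 + a)*(1561/4 + a))
G(-27)/(809 + 3231) = (-29659/4 + (-27)² + (1485/4)*(-27))/(809 + 3231) = (-29659/4 + 729 - 40095/4)/4040 = -33419/2*1/4040 = -33419/8080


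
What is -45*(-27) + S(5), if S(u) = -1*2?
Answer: 1213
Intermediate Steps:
S(u) = -2
-45*(-27) + S(5) = -45*(-27) - 2 = 1215 - 2 = 1213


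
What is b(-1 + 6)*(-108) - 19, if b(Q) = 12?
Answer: -1315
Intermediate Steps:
b(-1 + 6)*(-108) - 19 = 12*(-108) - 19 = -1296 - 19 = -1315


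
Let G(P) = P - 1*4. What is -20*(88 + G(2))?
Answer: -1720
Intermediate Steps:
G(P) = -4 + P (G(P) = P - 4 = -4 + P)
-20*(88 + G(2)) = -20*(88 + (-4 + 2)) = -20*(88 - 2) = -20*86 = -1720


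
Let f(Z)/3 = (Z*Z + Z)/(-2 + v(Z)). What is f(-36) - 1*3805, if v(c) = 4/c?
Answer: -106315/19 ≈ -5595.5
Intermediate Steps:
f(Z) = 3*(Z + Z²)/(-2 + 4/Z) (f(Z) = 3*((Z*Z + Z)/(-2 + 4/Z)) = 3*((Z² + Z)/(-2 + 4/Z)) = 3*((Z + Z²)/(-2 + 4/Z)) = 3*(Z + Z²)/(-2 + 4/Z))
f(-36) - 1*3805 = (3/2)*(-36)²*(-1 - 1*(-36))/(-2 - 36) - 1*3805 = (3/2)*1296*(-1 + 36)/(-38) - 3805 = (3/2)*1296*(-1/38)*35 - 3805 = -34020/19 - 3805 = -106315/19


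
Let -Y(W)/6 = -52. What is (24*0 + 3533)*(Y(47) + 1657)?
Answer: 6956477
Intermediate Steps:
Y(W) = 312 (Y(W) = -6*(-52) = 312)
(24*0 + 3533)*(Y(47) + 1657) = (24*0 + 3533)*(312 + 1657) = (0 + 3533)*1969 = 3533*1969 = 6956477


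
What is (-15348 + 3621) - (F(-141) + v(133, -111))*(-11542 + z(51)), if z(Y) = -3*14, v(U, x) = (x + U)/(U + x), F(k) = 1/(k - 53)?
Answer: -19663/97 ≈ -202.71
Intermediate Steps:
F(k) = 1/(-53 + k)
v(U, x) = 1 (v(U, x) = (U + x)/(U + x) = 1)
z(Y) = -42
(-15348 + 3621) - (F(-141) + v(133, -111))*(-11542 + z(51)) = (-15348 + 3621) - (1/(-53 - 141) + 1)*(-11542 - 42) = -11727 - (1/(-194) + 1)*(-11584) = -11727 - (-1/194 + 1)*(-11584) = -11727 - 193*(-11584)/194 = -11727 - 1*(-1117856/97) = -11727 + 1117856/97 = -19663/97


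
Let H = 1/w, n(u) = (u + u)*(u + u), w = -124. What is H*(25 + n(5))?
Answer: -125/124 ≈ -1.0081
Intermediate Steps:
n(u) = 4*u**2 (n(u) = (2*u)*(2*u) = 4*u**2)
H = -1/124 (H = 1/(-124) = -1/124 ≈ -0.0080645)
H*(25 + n(5)) = -(25 + 4*5**2)/124 = -(25 + 4*25)/124 = -(25 + 100)/124 = -1/124*125 = -125/124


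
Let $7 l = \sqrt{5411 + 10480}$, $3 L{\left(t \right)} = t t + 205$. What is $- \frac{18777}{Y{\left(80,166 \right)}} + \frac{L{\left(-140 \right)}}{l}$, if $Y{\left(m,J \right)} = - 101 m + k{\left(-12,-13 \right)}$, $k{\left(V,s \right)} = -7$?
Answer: $\frac{18777}{8087} + \frac{138635 \sqrt{15891}}{47673} \approx 368.91$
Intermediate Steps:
$L{\left(t \right)} = \frac{205}{3} + \frac{t^{2}}{3}$ ($L{\left(t \right)} = \frac{t t + 205}{3} = \frac{t^{2} + 205}{3} = \frac{205 + t^{2}}{3} = \frac{205}{3} + \frac{t^{2}}{3}$)
$Y{\left(m,J \right)} = -7 - 101 m$ ($Y{\left(m,J \right)} = - 101 m - 7 = -7 - 101 m$)
$l = \frac{\sqrt{15891}}{7}$ ($l = \frac{\sqrt{5411 + 10480}}{7} = \frac{\sqrt{15891}}{7} \approx 18.009$)
$- \frac{18777}{Y{\left(80,166 \right)}} + \frac{L{\left(-140 \right)}}{l} = - \frac{18777}{-7 - 8080} + \frac{\frac{205}{3} + \frac{\left(-140\right)^{2}}{3}}{\frac{1}{7} \sqrt{15891}} = - \frac{18777}{-7 - 8080} + \left(\frac{205}{3} + \frac{1}{3} \cdot 19600\right) \frac{7 \sqrt{15891}}{15891} = - \frac{18777}{-8087} + \left(\frac{205}{3} + \frac{19600}{3}\right) \frac{7 \sqrt{15891}}{15891} = \left(-18777\right) \left(- \frac{1}{8087}\right) + \frac{19805 \frac{7 \sqrt{15891}}{15891}}{3} = \frac{18777}{8087} + \frac{138635 \sqrt{15891}}{47673}$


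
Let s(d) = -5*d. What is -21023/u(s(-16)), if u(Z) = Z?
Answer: -21023/80 ≈ -262.79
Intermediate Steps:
-21023/u(s(-16)) = -21023/((-5*(-16))) = -21023/80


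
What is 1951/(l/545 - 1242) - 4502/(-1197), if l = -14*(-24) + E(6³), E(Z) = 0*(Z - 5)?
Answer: 591027331/269945046 ≈ 2.1894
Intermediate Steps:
E(Z) = 0 (E(Z) = 0*(-5 + Z) = 0)
l = 336 (l = -14*(-24) + 0 = 336 + 0 = 336)
1951/(l/545 - 1242) - 4502/(-1197) = 1951/(336/545 - 1242) - 4502/(-1197) = 1951/(336*(1/545) - 1242) - 4502*(-1/1197) = 1951/(336/545 - 1242) + 4502/1197 = 1951/(-676554/545) + 4502/1197 = 1951*(-545/676554) + 4502/1197 = -1063295/676554 + 4502/1197 = 591027331/269945046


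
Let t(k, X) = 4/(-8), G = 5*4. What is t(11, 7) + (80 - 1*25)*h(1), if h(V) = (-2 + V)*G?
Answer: -2201/2 ≈ -1100.5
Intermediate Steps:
G = 20
t(k, X) = -½ (t(k, X) = 4*(-⅛) = -½)
h(V) = -40 + 20*V (h(V) = (-2 + V)*20 = -40 + 20*V)
t(11, 7) + (80 - 1*25)*h(1) = -½ + (80 - 1*25)*(-40 + 20*1) = -½ + (80 - 25)*(-40 + 20) = -½ + 55*(-20) = -½ - 1100 = -2201/2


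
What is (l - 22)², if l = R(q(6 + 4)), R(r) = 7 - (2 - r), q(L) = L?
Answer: 49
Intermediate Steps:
R(r) = 5 + r (R(r) = 7 + (-2 + r) = 5 + r)
l = 15 (l = 5 + (6 + 4) = 5 + 10 = 15)
(l - 22)² = (15 - 22)² = (-7)² = 49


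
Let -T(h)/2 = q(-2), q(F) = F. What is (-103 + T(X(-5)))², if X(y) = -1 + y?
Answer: 9801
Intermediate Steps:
T(h) = 4 (T(h) = -2*(-2) = 4)
(-103 + T(X(-5)))² = (-103 + 4)² = (-99)² = 9801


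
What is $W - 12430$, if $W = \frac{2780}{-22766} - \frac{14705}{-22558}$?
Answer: $- \frac{3191610953625}{256777714} \approx -12429.0$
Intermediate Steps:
$W = \frac{136031395}{256777714}$ ($W = 2780 \left(- \frac{1}{22766}\right) - - \frac{14705}{22558} = - \frac{1390}{11383} + \frac{14705}{22558} = \frac{136031395}{256777714} \approx 0.52976$)
$W - 12430 = \frac{136031395}{256777714} - 12430 = - \frac{3191610953625}{256777714}$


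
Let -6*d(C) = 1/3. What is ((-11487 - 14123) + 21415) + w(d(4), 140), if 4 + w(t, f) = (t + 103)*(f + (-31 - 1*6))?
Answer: 115277/18 ≈ 6404.3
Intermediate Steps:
d(C) = -1/18 (d(C) = -⅙/3 = -⅙*⅓ = -1/18)
w(t, f) = -4 + (-37 + f)*(103 + t) (w(t, f) = -4 + (t + 103)*(f + (-31 - 1*6)) = -4 + (103 + t)*(f + (-31 - 6)) = -4 + (103 + t)*(f - 37) = -4 + (103 + t)*(-37 + f) = -4 + (-37 + f)*(103 + t))
((-11487 - 14123) + 21415) + w(d(4), 140) = ((-11487 - 14123) + 21415) + (-3815 - 37*(-1/18) + 103*140 + 140*(-1/18)) = (-25610 + 21415) + (-3815 + 37/18 + 14420 - 70/9) = -4195 + 190787/18 = 115277/18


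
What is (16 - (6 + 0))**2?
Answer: 100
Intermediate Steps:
(16 - (6 + 0))**2 = (16 - 1*6)**2 = (16 - 6)**2 = 10**2 = 100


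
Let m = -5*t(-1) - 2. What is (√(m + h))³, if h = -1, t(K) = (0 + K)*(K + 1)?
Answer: -3*I*√3 ≈ -5.1962*I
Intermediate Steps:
t(K) = K*(1 + K)
m = -2 (m = -(-5)*(1 - 1) - 2 = -(-5)*0 - 2 = -5*0 - 2 = 0 - 2 = -2)
(√(m + h))³ = (√(-2 - 1))³ = (√(-3))³ = (I*√3)³ = -3*I*√3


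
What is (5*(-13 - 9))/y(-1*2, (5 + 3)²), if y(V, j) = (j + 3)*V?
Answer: 55/67 ≈ 0.82090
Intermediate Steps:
y(V, j) = V*(3 + j) (y(V, j) = (3 + j)*V = V*(3 + j))
(5*(-13 - 9))/y(-1*2, (5 + 3)²) = (5*(-13 - 9))/(((-1*2)*(3 + (5 + 3)²))) = (5*(-22))/((-2*(3 + 8²))) = -110*(-1/(2*(3 + 64))) = -110/((-2*67)) = -110/(-134) = -110*(-1/134) = 55/67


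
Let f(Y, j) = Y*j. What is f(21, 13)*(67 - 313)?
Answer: -67158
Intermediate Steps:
f(21, 13)*(67 - 313) = (21*13)*(67 - 313) = 273*(-246) = -67158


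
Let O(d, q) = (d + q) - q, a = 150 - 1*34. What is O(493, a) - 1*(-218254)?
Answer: 218747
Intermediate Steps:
a = 116 (a = 150 - 34 = 116)
O(d, q) = d
O(493, a) - 1*(-218254) = 493 - 1*(-218254) = 493 + 218254 = 218747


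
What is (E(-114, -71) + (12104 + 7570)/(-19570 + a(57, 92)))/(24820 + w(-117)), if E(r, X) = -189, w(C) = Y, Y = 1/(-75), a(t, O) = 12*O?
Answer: -131615550/17187220267 ≈ -0.0076578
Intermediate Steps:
Y = -1/75 ≈ -0.013333
w(C) = -1/75
(E(-114, -71) + (12104 + 7570)/(-19570 + a(57, 92)))/(24820 + w(-117)) = (-189 + (12104 + 7570)/(-19570 + 12*92))/(24820 - 1/75) = (-189 + 19674/(-19570 + 1104))/(1861499/75) = (-189 + 19674/(-18466))*(75/1861499) = (-189 + 19674*(-1/18466))*(75/1861499) = (-189 - 9837/9233)*(75/1861499) = -1754874/9233*75/1861499 = -131615550/17187220267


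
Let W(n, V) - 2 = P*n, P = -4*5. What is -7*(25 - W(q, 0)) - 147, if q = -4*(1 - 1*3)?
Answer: -1428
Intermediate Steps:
P = -20
q = 8 (q = -4*(1 - 3) = -4*(-2) = 8)
W(n, V) = 2 - 20*n
-7*(25 - W(q, 0)) - 147 = -7*(25 - (2 - 20*8)) - 147 = -7*(25 - (2 - 160)) - 147 = -7*(25 - 1*(-158)) - 147 = -7*(25 + 158) - 147 = -7*183 - 147 = -1281 - 147 = -1428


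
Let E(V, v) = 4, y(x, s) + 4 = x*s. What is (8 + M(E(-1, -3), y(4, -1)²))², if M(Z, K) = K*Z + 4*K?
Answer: 270400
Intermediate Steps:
y(x, s) = -4 + s*x (y(x, s) = -4 + x*s = -4 + s*x)
M(Z, K) = 4*K + K*Z
(8 + M(E(-1, -3), y(4, -1)²))² = (8 + (-4 - 1*4)²*(4 + 4))² = (8 + (-4 - 4)²*8)² = (8 + (-8)²*8)² = (8 + 64*8)² = (8 + 512)² = 520² = 270400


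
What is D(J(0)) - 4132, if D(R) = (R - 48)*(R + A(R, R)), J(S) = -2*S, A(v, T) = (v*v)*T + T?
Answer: -4132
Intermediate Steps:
A(v, T) = T + T*v² (A(v, T) = v²*T + T = T*v² + T = T + T*v²)
D(R) = (-48 + R)*(R + R*(1 + R²)) (D(R) = (R - 48)*(R + R*(1 + R²)) = (-48 + R)*(R + R*(1 + R²)))
D(J(0)) - 4132 = (-2*0)*(-96 + (-2*0)³ - 48*(-2*0)² + 2*(-2*0)) - 4132 = 0*(-96 + 0³ - 48*0² + 2*0) - 4132 = 0*(-96 + 0 - 48*0 + 0) - 4132 = 0*(-96 + 0 + 0 + 0) - 4132 = 0*(-96) - 4132 = 0 - 4132 = -4132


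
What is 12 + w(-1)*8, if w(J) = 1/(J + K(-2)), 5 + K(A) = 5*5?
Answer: 236/19 ≈ 12.421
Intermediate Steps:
K(A) = 20 (K(A) = -5 + 5*5 = -5 + 25 = 20)
w(J) = 1/(20 + J) (w(J) = 1/(J + 20) = 1/(20 + J))
12 + w(-1)*8 = 12 + 8/(20 - 1) = 12 + 8/19 = 236/19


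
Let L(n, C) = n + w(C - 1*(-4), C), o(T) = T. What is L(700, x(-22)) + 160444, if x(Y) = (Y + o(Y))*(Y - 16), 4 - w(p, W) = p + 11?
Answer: 159461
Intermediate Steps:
w(p, W) = -7 - p (w(p, W) = 4 - (p + 11) = 4 - (11 + p) = 4 + (-11 - p) = -7 - p)
x(Y) = 2*Y*(-16 + Y) (x(Y) = (Y + Y)*(Y - 16) = (2*Y)*(-16 + Y) = 2*Y*(-16 + Y))
L(n, C) = -11 + n - C (L(n, C) = n + (-7 - (C - 1*(-4))) = n + (-7 - (C + 4)) = n + (-7 - (4 + C)) = n + (-7 + (-4 - C)) = n + (-11 - C) = -11 + n - C)
L(700, x(-22)) + 160444 = (-11 + 700 - 2*(-22)*(-16 - 22)) + 160444 = (-11 + 700 - 2*(-22)*(-38)) + 160444 = (-11 + 700 - 1*1672) + 160444 = (-11 + 700 - 1672) + 160444 = -983 + 160444 = 159461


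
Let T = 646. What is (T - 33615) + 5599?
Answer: -27370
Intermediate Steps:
(T - 33615) + 5599 = (646 - 33615) + 5599 = -32969 + 5599 = -27370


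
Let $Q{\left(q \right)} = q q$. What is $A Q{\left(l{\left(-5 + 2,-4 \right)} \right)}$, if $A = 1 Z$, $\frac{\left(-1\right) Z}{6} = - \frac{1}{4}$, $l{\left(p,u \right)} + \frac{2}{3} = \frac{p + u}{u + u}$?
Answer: $\frac{25}{384} \approx 0.065104$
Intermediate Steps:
$l{\left(p,u \right)} = - \frac{2}{3} + \frac{p + u}{2 u}$ ($l{\left(p,u \right)} = - \frac{2}{3} + \frac{p + u}{u + u} = - \frac{2}{3} + \frac{p + u}{2 u}$)
$Z = \frac{3}{2}$ ($Z = - 6 \left(- \frac{1}{4}\right) = - 6 \left(\left(-1\right) \frac{1}{4}\right) = \left(-6\right) \left(- \frac{1}{4}\right) = \frac{3}{2} \approx 1.5$)
$Q{\left(q \right)} = q^{2}$
$A = \frac{3}{2}$ ($A = 1 \cdot \frac{3}{2} = \frac{3}{2} \approx 1.5$)
$A Q{\left(l{\left(-5 + 2,-4 \right)} \right)} = \frac{3 \left(\frac{\left(-1\right) \left(-4\right) + 3 \left(-5 + 2\right)}{6 \left(-4\right)}\right)^{2}}{2} = \frac{3 \left(\frac{1}{6} \left(- \frac{1}{4}\right) \left(4 + 3 \left(-3\right)\right)\right)^{2}}{2} = \frac{3 \left(\frac{1}{6} \left(- \frac{1}{4}\right) \left(4 - 9\right)\right)^{2}}{2} = \frac{3 \left(\frac{1}{6} \left(- \frac{1}{4}\right) \left(-5\right)\right)^{2}}{2} = \frac{3 \left(\frac{5}{24}\right)^{2}}{2} = \frac{3}{2} \cdot \frac{25}{576} = \frac{25}{384}$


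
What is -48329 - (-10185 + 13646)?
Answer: -51790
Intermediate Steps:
-48329 - (-10185 + 13646) = -48329 - 1*3461 = -48329 - 3461 = -51790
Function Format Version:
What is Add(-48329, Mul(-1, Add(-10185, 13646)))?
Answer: -51790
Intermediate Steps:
Add(-48329, Mul(-1, Add(-10185, 13646))) = Add(-48329, Mul(-1, 3461)) = Add(-48329, -3461) = -51790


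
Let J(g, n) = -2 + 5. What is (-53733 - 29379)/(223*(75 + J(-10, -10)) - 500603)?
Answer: 83112/483209 ≈ 0.17200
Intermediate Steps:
J(g, n) = 3
(-53733 - 29379)/(223*(75 + J(-10, -10)) - 500603) = (-53733 - 29379)/(223*(75 + 3) - 500603) = -83112/(223*78 - 500603) = -83112/(17394 - 500603) = -83112/(-483209) = -83112*(-1/483209) = 83112/483209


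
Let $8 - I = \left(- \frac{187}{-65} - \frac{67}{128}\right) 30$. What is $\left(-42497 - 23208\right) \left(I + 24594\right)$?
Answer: $- \frac{1341047000305}{832} \approx -1.6118 \cdot 10^{9}$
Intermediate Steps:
$I = - \frac{52087}{832}$ ($I = 8 - \left(- \frac{187}{-65} - \frac{67}{128}\right) 30 = 8 - \left(\left(-187\right) \left(- \frac{1}{65}\right) - \frac{67}{128}\right) 30 = 8 - \left(\frac{187}{65} - \frac{67}{128}\right) 30 = 8 - \frac{19581}{8320} \cdot 30 = 8 - \frac{58743}{832} = - \frac{52087}{832} \approx -62.605$)
$\left(-42497 - 23208\right) \left(I + 24594\right) = \left(-42497 - 23208\right) \left(- \frac{52087}{832} + 24594\right) = \left(-65705\right) \frac{20410121}{832} = - \frac{1341047000305}{832}$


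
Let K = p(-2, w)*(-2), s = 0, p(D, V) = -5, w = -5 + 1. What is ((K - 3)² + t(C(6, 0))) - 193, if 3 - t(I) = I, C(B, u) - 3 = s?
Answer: -144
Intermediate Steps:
w = -4
C(B, u) = 3 (C(B, u) = 3 + 0 = 3)
t(I) = 3 - I
K = 10 (K = -5*(-2) = 10)
((K - 3)² + t(C(6, 0))) - 193 = ((10 - 3)² + (3 - 1*3)) - 193 = (7² + (3 - 3)) - 193 = (49 + 0) - 193 = 49 - 193 = -144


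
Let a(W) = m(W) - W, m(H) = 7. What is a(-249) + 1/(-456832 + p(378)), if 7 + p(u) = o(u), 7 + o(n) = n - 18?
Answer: 116860415/456486 ≈ 256.00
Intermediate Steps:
o(n) = -25 + n (o(n) = -7 + (n - 18) = -7 + (-18 + n) = -25 + n)
a(W) = 7 - W
p(u) = -32 + u (p(u) = -7 + (-25 + u) = -32 + u)
a(-249) + 1/(-456832 + p(378)) = (7 - 1*(-249)) + 1/(-456832 + (-32 + 378)) = (7 + 249) + 1/(-456832 + 346) = 256 + 1/(-456486) = 256 - 1/456486 = 116860415/456486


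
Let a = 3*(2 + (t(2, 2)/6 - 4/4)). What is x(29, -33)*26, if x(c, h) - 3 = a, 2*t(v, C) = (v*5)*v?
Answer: 286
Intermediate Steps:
t(v, C) = 5*v²/2 (t(v, C) = ((v*5)*v)/2 = ((5*v)*v)/2 = (5*v²)/2 = 5*v²/2)
a = 8 (a = 3*(2 + (((5/2)*2²)/6 - 4/4)) = 3*(2 + (((5/2)*4)*(⅙) - 4*¼)) = 3*(2 + (10*(⅙) - 1)) = 3*(2 + (5/3 - 1)) = 3*(2 + ⅔) = 3*(8/3) = 8)
x(c, h) = 11 (x(c, h) = 3 + 8 = 11)
x(29, -33)*26 = 11*26 = 286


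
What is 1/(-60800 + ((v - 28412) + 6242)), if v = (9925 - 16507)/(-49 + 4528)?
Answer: -1493/123876404 ≈ -1.2052e-5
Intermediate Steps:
v = -2194/1493 (v = -6582/4479 = -6582*1/4479 = -2194/1493 ≈ -1.4695)
1/(-60800 + ((v - 28412) + 6242)) = 1/(-60800 + ((-2194/1493 - 28412) + 6242)) = 1/(-60800 + (-42421310/1493 + 6242)) = 1/(-60800 - 33102004/1493) = 1/(-123876404/1493) = -1493/123876404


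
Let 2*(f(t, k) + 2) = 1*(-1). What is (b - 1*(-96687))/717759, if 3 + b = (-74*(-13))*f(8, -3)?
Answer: 94279/717759 ≈ 0.13135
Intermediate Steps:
f(t, k) = -5/2 (f(t, k) = -2 + (1*(-1))/2 = -2 + (½)*(-1) = -2 - ½ = -5/2)
b = -2408 (b = -3 - 74*(-13)*(-5/2) = -3 + 962*(-5/2) = -3 - 2405 = -2408)
(b - 1*(-96687))/717759 = (-2408 - 1*(-96687))/717759 = (-2408 + 96687)*(1/717759) = 94279*(1/717759) = 94279/717759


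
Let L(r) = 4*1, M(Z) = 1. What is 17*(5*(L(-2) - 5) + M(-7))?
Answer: -68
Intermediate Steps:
L(r) = 4
17*(5*(L(-2) - 5) + M(-7)) = 17*(5*(4 - 5) + 1) = 17*(5*(-1) + 1) = 17*(-5 + 1) = 17*(-4) = -68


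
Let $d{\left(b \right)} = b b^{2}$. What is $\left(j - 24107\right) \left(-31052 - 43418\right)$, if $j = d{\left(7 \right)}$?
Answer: $1769705080$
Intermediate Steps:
$d{\left(b \right)} = b^{3}$
$j = 343$ ($j = 7^{3} = 343$)
$\left(j - 24107\right) \left(-31052 - 43418\right) = \left(343 - 24107\right) \left(-31052 - 43418\right) = \left(-23764\right) \left(-74470\right) = 1769705080$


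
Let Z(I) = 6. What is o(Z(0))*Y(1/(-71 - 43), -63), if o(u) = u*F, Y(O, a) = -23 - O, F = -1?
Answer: 2621/19 ≈ 137.95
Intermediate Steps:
o(u) = -u (o(u) = u*(-1) = -u)
o(Z(0))*Y(1/(-71 - 43), -63) = (-1*6)*(-23 - 1/(-71 - 43)) = -6*(-23 - 1/(-114)) = -6*(-23 - 1*(-1/114)) = -6*(-23 + 1/114) = -6*(-2621/114) = 2621/19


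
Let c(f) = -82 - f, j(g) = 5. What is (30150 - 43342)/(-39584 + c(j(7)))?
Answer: 13192/39671 ≈ 0.33254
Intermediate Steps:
(30150 - 43342)/(-39584 + c(j(7))) = (30150 - 43342)/(-39584 + (-82 - 1*5)) = -13192/(-39584 + (-82 - 5)) = -13192/(-39584 - 87) = -13192/(-39671) = -13192*(-1/39671) = 13192/39671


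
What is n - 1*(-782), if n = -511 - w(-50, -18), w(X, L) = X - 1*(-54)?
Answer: 267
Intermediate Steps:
w(X, L) = 54 + X (w(X, L) = X + 54 = 54 + X)
n = -515 (n = -511 - (54 - 50) = -511 - 1*4 = -511 - 4 = -515)
n - 1*(-782) = -515 - 1*(-782) = -515 + 782 = 267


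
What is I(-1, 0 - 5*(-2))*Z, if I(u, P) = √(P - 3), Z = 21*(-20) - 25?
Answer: -445*√7 ≈ -1177.4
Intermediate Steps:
Z = -445 (Z = -420 - 25 = -445)
I(u, P) = √(-3 + P)
I(-1, 0 - 5*(-2))*Z = √(-3 + (0 - 5*(-2)))*(-445) = √(-3 + (0 + 10))*(-445) = √(-3 + 10)*(-445) = √7*(-445) = -445*√7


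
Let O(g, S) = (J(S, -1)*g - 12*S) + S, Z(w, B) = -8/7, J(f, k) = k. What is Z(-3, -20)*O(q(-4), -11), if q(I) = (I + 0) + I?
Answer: -1032/7 ≈ -147.43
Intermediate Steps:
q(I) = 2*I (q(I) = I + I = 2*I)
Z(w, B) = -8/7 (Z(w, B) = -8*1/7 = -8/7)
O(g, S) = -g - 11*S (O(g, S) = (-g - 12*S) + S = -g - 11*S)
Z(-3, -20)*O(q(-4), -11) = -8*(-2*(-4) - 11*(-11))/7 = -8*(-1*(-8) + 121)/7 = -8*(8 + 121)/7 = -8/7*129 = -1032/7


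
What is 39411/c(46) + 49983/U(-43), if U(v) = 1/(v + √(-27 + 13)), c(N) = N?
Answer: -98826963/46 + 49983*I*√14 ≈ -2.1484e+6 + 1.8702e+5*I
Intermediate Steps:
U(v) = 1/(v + I*√14) (U(v) = 1/(v + √(-14)) = 1/(v + I*√14))
39411/c(46) + 49983/U(-43) = 39411/46 + 49983/(1/(-43 + I*√14)) = 39411*(1/46) + 49983*(-43 + I*√14) = 39411/46 + (-2149269 + 49983*I*√14) = -98826963/46 + 49983*I*√14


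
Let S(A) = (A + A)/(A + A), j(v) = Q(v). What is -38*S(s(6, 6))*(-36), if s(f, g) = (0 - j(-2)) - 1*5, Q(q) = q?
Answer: 1368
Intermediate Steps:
j(v) = v
s(f, g) = -3 (s(f, g) = (0 - 1*(-2)) - 1*5 = (0 + 2) - 5 = 2 - 5 = -3)
S(A) = 1 (S(A) = (2*A)/((2*A)) = (2*A)*(1/(2*A)) = 1)
-38*S(s(6, 6))*(-36) = -38*1*(-36) = -38*(-36) = 1368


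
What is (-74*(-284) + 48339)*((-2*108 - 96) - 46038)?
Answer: -3214604250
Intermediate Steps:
(-74*(-284) + 48339)*((-2*108 - 96) - 46038) = (21016 + 48339)*((-216 - 96) - 46038) = 69355*(-312 - 46038) = 69355*(-46350) = -3214604250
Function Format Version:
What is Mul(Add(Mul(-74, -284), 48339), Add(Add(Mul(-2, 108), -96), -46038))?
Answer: -3214604250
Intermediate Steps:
Mul(Add(Mul(-74, -284), 48339), Add(Add(Mul(-2, 108), -96), -46038)) = Mul(Add(21016, 48339), Add(Add(-216, -96), -46038)) = Mul(69355, Add(-312, -46038)) = Mul(69355, -46350) = -3214604250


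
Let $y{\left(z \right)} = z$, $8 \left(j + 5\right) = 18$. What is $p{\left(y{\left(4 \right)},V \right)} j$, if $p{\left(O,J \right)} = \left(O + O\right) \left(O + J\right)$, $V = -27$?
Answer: $506$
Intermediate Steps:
$j = - \frac{11}{4}$ ($j = -5 + \frac{1}{8} \cdot 18 = -5 + \frac{9}{4} = - \frac{11}{4} \approx -2.75$)
$p{\left(O,J \right)} = 2 O \left(J + O\right)$
$p{\left(y{\left(4 \right)},V \right)} j = 2 \cdot 4 \left(-27 + 4\right) \left(- \frac{11}{4}\right) = 2 \cdot 4 \left(-23\right) \left(- \frac{11}{4}\right) = \left(-184\right) \left(- \frac{11}{4}\right) = 506$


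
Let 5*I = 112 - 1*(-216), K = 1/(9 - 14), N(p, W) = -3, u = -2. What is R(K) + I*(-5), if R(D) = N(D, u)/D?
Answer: -313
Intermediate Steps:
K = -1/5 (K = 1/(-5) = -1/5 ≈ -0.20000)
R(D) = -3/D
I = 328/5 (I = (112 - 1*(-216))/5 = (112 + 216)/5 = (1/5)*328 = 328/5 ≈ 65.600)
R(K) + I*(-5) = -3/(-1/5) + (328/5)*(-5) = -3*(-5) - 328 = 15 - 328 = -313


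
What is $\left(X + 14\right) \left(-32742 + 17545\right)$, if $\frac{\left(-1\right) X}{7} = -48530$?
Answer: $-5162785628$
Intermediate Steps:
$X = 339710$ ($X = \left(-7\right) \left(-48530\right) = 339710$)
$\left(X + 14\right) \left(-32742 + 17545\right) = \left(339710 + 14\right) \left(-32742 + 17545\right) = 339724 \left(-15197\right) = -5162785628$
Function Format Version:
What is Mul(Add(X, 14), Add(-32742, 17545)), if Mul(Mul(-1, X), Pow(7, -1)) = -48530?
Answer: -5162785628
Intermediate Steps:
X = 339710 (X = Mul(-7, -48530) = 339710)
Mul(Add(X, 14), Add(-32742, 17545)) = Mul(Add(339710, 14), Add(-32742, 17545)) = Mul(339724, -15197) = -5162785628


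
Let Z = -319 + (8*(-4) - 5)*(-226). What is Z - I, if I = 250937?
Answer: -242894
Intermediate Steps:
Z = 8043 (Z = -319 + (-32 - 5)*(-226) = -319 - 37*(-226) = -319 + 8362 = 8043)
Z - I = 8043 - 1*250937 = 8043 - 250937 = -242894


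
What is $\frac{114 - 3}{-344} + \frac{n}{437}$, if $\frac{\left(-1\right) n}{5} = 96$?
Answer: $- \frac{213627}{150328} \approx -1.4211$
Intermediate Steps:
$n = -480$ ($n = \left(-5\right) 96 = -480$)
$\frac{114 - 3}{-344} + \frac{n}{437} = \frac{114 - 3}{-344} - \frac{480}{437} = \left(114 - 3\right) \left(- \frac{1}{344}\right) - \frac{480}{437} = 111 \left(- \frac{1}{344}\right) - \frac{480}{437} = - \frac{111}{344} - \frac{480}{437} = - \frac{213627}{150328}$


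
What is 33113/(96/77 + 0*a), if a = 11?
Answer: 2549701/96 ≈ 26559.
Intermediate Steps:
33113/(96/77 + 0*a) = 33113/(96/77 + 0*11) = 33113/(96*(1/77) + 0) = 33113/(96/77 + 0) = 33113/(96/77) = 33113*(77/96) = 2549701/96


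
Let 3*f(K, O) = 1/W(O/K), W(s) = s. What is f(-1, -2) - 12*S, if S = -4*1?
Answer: 289/6 ≈ 48.167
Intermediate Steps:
f(K, O) = K/(3*O) (f(K, O) = 1/(3*((O/K))) = (K/O)/3 = K/(3*O))
S = -4
f(-1, -2) - 12*S = (1/3)*(-1)/(-2) - 12*(-4) = (1/3)*(-1)*(-1/2) + 48 = 1/6 + 48 = 289/6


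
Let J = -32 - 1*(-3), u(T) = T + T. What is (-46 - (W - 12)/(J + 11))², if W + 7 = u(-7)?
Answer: 82369/36 ≈ 2288.0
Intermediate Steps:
u(T) = 2*T
W = -21 (W = -7 + 2*(-7) = -7 - 14 = -21)
J = -29 (J = -32 + 3 = -29)
(-46 - (W - 12)/(J + 11))² = (-46 - (-21 - 12)/(-29 + 11))² = (-46 - (-33)/(-18))² = (-46 - (-33)*(-1)/18)² = (-46 - 1*11/6)² = (-46 - 11/6)² = (-287/6)² = 82369/36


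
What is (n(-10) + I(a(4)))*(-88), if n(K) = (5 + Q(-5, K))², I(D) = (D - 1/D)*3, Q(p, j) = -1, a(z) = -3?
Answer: -704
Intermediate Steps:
I(D) = -3/D + 3*D
n(K) = 16 (n(K) = (5 - 1)² = 4² = 16)
(n(-10) + I(a(4)))*(-88) = (16 + (-3/(-3) + 3*(-3)))*(-88) = (16 + (-3*(-⅓) - 9))*(-88) = (16 + (1 - 9))*(-88) = (16 - 8)*(-88) = 8*(-88) = -704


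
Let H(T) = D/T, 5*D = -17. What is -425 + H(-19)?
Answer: -40358/95 ≈ -424.82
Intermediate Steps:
D = -17/5 (D = (⅕)*(-17) = -17/5 ≈ -3.4000)
H(T) = -17/(5*T)
-425 + H(-19) = -425 - 17/5/(-19) = -425 - 17/5*(-1/19) = -425 + 17/95 = -40358/95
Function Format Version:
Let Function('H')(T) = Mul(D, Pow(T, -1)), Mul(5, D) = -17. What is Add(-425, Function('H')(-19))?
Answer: Rational(-40358, 95) ≈ -424.82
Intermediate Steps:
D = Rational(-17, 5) (D = Mul(Rational(1, 5), -17) = Rational(-17, 5) ≈ -3.4000)
Function('H')(T) = Mul(Rational(-17, 5), Pow(T, -1))
Add(-425, Function('H')(-19)) = Add(-425, Mul(Rational(-17, 5), Pow(-19, -1))) = Add(-425, Mul(Rational(-17, 5), Rational(-1, 19))) = Add(-425, Rational(17, 95)) = Rational(-40358, 95)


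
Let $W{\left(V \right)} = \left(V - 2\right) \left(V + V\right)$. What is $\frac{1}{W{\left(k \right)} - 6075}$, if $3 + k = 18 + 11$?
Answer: $- \frac{1}{4827} \approx -0.00020717$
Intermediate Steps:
$k = 26$ ($k = -3 + \left(18 + 11\right) = -3 + 29 = 26$)
$W{\left(V \right)} = 2 V \left(-2 + V\right)$ ($W{\left(V \right)} = \left(-2 + V\right) 2 V = 2 V \left(-2 + V\right)$)
$\frac{1}{W{\left(k \right)} - 6075} = \frac{1}{2 \cdot 26 \left(-2 + 26\right) - 6075} = \frac{1}{2 \cdot 26 \cdot 24 - 6075} = \frac{1}{1248 - 6075} = \frac{1}{-4827} = - \frac{1}{4827}$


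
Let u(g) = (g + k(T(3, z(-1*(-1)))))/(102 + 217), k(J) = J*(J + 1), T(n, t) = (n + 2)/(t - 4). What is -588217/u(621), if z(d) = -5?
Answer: -197388819/653 ≈ -3.0228e+5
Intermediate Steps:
T(n, t) = (2 + n)/(-4 + t)
k(J) = J*(1 + J)
u(g) = -20/25839 + g/319 (u(g) = (g + ((2 + 3)/(-4 - 5))*(1 + (2 + 3)/(-4 - 5)))/(102 + 217) = (g + (5/(-9))*(1 + 5/(-9)))/319 = (g + (-⅑*5)*(1 - ⅑*5))*(1/319) = (g - 5*(1 - 5/9)/9)*(1/319) = (g - 5/9*4/9)*(1/319) = (g - 20/81)*(1/319) = (-20/81 + g)*(1/319) = -20/25839 + g/319)
-588217/u(621) = -588217/(-20/25839 + (1/319)*621) = -588217/(-20/25839 + 621/319) = -588217/4571/2349 = -588217*2349/4571 = -197388819/653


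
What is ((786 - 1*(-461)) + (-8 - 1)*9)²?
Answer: 1359556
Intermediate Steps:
((786 - 1*(-461)) + (-8 - 1)*9)² = ((786 + 461) - 9*9)² = (1247 - 81)² = 1166² = 1359556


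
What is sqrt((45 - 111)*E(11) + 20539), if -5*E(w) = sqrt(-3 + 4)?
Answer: sqrt(513805)/5 ≈ 143.36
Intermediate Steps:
E(w) = -1/5 (E(w) = -sqrt(-3 + 4)/5 = -sqrt(1)/5 = -1/5*1 = -1/5)
sqrt((45 - 111)*E(11) + 20539) = sqrt((45 - 111)*(-1/5) + 20539) = sqrt(-66*(-1/5) + 20539) = sqrt(66/5 + 20539) = sqrt(102761/5) = sqrt(513805)/5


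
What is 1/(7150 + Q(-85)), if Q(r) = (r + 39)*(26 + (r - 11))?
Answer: 1/10370 ≈ 9.6432e-5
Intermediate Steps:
Q(r) = (15 + r)*(39 + r) (Q(r) = (39 + r)*(26 + (-11 + r)) = (39 + r)*(15 + r) = (15 + r)*(39 + r))
1/(7150 + Q(-85)) = 1/(7150 + (585 + (-85)² + 54*(-85))) = 1/(7150 + (585 + 7225 - 4590)) = 1/(7150 + 3220) = 1/10370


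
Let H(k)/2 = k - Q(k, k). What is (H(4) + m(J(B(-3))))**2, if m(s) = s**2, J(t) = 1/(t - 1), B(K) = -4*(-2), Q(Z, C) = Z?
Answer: 1/2401 ≈ 0.00041649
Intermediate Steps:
B(K) = 8
J(t) = 1/(-1 + t)
H(k) = 0 (H(k) = 2*(k - k) = 2*0 = 0)
(H(4) + m(J(B(-3))))**2 = (0 + (1/(-1 + 8))**2)**2 = (0 + (1/7)**2)**2 = (0 + 1/49)**2 = (1/49)**2 = 1/2401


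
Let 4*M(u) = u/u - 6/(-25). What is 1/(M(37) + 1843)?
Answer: 100/184331 ≈ 0.00054250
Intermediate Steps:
M(u) = 31/100 (M(u) = (u/u - 6/(-25))/4 = (1 - 6*(-1/25))/4 = (1 + 6/25)/4 = (1/4)*(31/25) = 31/100)
1/(M(37) + 1843) = 1/(31/100 + 1843) = 1/(184331/100) = 100/184331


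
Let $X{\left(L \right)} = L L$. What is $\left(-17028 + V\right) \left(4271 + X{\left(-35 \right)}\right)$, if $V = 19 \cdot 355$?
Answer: $-56515368$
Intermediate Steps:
$V = 6745$
$X{\left(L \right)} = L^{2}$
$\left(-17028 + V\right) \left(4271 + X{\left(-35 \right)}\right) = \left(-17028 + 6745\right) \left(4271 + \left(-35\right)^{2}\right) = - 10283 \left(4271 + 1225\right) = \left(-10283\right) 5496 = -56515368$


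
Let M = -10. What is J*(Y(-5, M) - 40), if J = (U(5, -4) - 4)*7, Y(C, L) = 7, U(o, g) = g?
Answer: 1848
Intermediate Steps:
J = -56 (J = (-4 - 4)*7 = -8*7 = -56)
J*(Y(-5, M) - 40) = -56*(7 - 40) = -56*(-33) = 1848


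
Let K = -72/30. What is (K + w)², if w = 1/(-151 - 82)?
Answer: 7845601/1357225 ≈ 5.7806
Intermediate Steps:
w = -1/233 (w = 1/(-233) = -1/233 ≈ -0.0042918)
K = -12/5 (K = -72*1/30 = -12/5 ≈ -2.4000)
(K + w)² = (-12/5 - 1/233)² = (-2801/1165)² = 7845601/1357225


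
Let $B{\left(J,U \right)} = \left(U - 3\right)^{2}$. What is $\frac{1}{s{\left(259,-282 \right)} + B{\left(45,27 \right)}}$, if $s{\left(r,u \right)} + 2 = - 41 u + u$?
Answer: $\frac{1}{11854} \approx 8.436 \cdot 10^{-5}$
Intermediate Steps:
$B{\left(J,U \right)} = \left(-3 + U\right)^{2}$
$s{\left(r,u \right)} = -2 - 40 u$ ($s{\left(r,u \right)} = -2 + \left(- 41 u + u\right) = -2 - 40 u$)
$\frac{1}{s{\left(259,-282 \right)} + B{\left(45,27 \right)}} = \frac{1}{\left(-2 - -11280\right) + \left(-3 + 27\right)^{2}} = \frac{1}{\left(-2 + 11280\right) + 24^{2}} = \frac{1}{11278 + 576} = \frac{1}{11854}$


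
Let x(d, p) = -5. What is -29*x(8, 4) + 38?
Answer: 183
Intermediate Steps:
-29*x(8, 4) + 38 = -29*(-5) + 38 = 145 + 38 = 183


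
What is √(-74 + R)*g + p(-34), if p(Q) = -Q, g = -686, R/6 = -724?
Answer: 34 - 32242*I*√2 ≈ 34.0 - 45597.0*I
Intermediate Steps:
R = -4344 (R = 6*(-724) = -4344)
√(-74 + R)*g + p(-34) = √(-74 - 4344)*(-686) - 1*(-34) = √(-4418)*(-686) + 34 = (47*I*√2)*(-686) + 34 = -32242*I*√2 + 34 = 34 - 32242*I*√2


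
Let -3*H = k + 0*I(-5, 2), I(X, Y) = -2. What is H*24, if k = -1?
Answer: 8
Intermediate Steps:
H = ⅓ (H = -(-1 + 0*(-2))/3 = -(-1 + 0)/3 = -⅓*(-1) = ⅓ ≈ 0.33333)
H*24 = (⅓)*24 = 8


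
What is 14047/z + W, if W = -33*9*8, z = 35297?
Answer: -83851625/35297 ≈ -2375.6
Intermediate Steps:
W = -2376 (W = -297*8 = -2376)
14047/z + W = 14047/35297 - 2376 = -83851625/35297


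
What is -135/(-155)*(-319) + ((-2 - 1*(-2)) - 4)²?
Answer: -8117/31 ≈ -261.84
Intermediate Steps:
-135/(-155)*(-319) + ((-2 - 1*(-2)) - 4)² = -135*(-1/155)*(-319) + ((-2 + 2) - 4)² = (27/31)*(-319) + (0 - 4)² = -8613/31 + (-4)² = -8613/31 + 16 = -8117/31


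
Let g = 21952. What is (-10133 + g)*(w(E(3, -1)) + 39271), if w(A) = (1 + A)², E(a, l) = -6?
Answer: 464439424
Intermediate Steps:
(-10133 + g)*(w(E(3, -1)) + 39271) = (-10133 + 21952)*((1 - 6)² + 39271) = 11819*((-5)² + 39271) = 11819*(25 + 39271) = 11819*39296 = 464439424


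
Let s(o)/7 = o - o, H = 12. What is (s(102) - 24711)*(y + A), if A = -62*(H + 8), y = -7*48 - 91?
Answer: 41193237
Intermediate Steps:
y = -427 (y = -336 - 91 = -427)
s(o) = 0 (s(o) = 7*(o - o) = 7*0 = 0)
A = -1240 (A = -62*(12 + 8) = -62*20 = -1240)
(s(102) - 24711)*(y + A) = (0 - 24711)*(-427 - 1240) = -24711*(-1667) = 41193237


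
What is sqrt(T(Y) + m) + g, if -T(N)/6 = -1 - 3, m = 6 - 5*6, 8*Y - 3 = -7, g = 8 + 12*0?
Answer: 8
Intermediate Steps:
g = 8 (g = 8 + 0 = 8)
Y = -1/2 (Y = 3/8 + (1/8)*(-7) = 3/8 - 7/8 = -1/2 ≈ -0.50000)
m = -24 (m = 6 - 30 = -24)
T(N) = 24 (T(N) = -6*(-1 - 3) = -6*(-4) = 24)
sqrt(T(Y) + m) + g = sqrt(24 - 24) + 8 = sqrt(0) + 8 = 0 + 8 = 8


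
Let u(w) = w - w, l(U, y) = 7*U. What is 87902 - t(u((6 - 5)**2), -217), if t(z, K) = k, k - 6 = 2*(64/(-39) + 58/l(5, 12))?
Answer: 119977996/1365 ≈ 87896.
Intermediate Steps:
u(w) = 0
k = 8234/1365 (k = 6 + 2*(64/(-39) + 58/((7*5))) = 6 + 2*(64*(-1/39) + 58/35) = 6 + 2*(-64/39 + 58*(1/35)) = 6 + 2*(-64/39 + 58/35) = 6 + 2*(22/1365) = 6 + 44/1365 = 8234/1365 ≈ 6.0322)
t(z, K) = 8234/1365
87902 - t(u((6 - 5)**2), -217) = 87902 - 1*8234/1365 = 87902 - 8234/1365 = 119977996/1365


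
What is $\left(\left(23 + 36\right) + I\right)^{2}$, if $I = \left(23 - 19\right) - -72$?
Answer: $18225$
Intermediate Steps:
$I = 76$ ($I = \left(23 - 19\right) + 72 = 4 + 72 = 76$)
$\left(\left(23 + 36\right) + I\right)^{2} = \left(\left(23 + 36\right) + 76\right)^{2} = \left(59 + 76\right)^{2} = 135^{2} = 18225$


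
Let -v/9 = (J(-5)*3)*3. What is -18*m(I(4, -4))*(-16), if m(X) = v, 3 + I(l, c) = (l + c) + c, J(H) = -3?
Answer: 69984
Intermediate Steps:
v = 243 (v = -9*(-3*3)*3 = -(-81)*3 = -9*(-27) = 243)
I(l, c) = -3 + l + 2*c (I(l, c) = -3 + ((l + c) + c) = -3 + ((c + l) + c) = -3 + (l + 2*c) = -3 + l + 2*c)
m(X) = 243
-18*m(I(4, -4))*(-16) = -18*243*(-16) = -4374*(-16) = 69984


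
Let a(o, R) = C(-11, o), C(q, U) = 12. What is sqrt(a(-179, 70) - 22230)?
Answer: 23*I*sqrt(42) ≈ 149.06*I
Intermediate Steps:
a(o, R) = 12
sqrt(a(-179, 70) - 22230) = sqrt(12 - 22230) = sqrt(-22218) = 23*I*sqrt(42)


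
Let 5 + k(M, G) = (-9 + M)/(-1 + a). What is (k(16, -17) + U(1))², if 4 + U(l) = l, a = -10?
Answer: 9025/121 ≈ 74.587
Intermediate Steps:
k(M, G) = -46/11 - M/11 (k(M, G) = -5 + (-9 + M)/(-1 - 10) = -5 + (-9 + M)/(-11) = -5 + (-9 + M)*(-1/11) = -5 + (9/11 - M/11) = -46/11 - M/11)
U(l) = -4 + l
(k(16, -17) + U(1))² = ((-46/11 - 1/11*16) + (-4 + 1))² = ((-46/11 - 16/11) - 3)² = (-62/11 - 3)² = (-95/11)² = 9025/121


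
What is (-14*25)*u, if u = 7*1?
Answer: -2450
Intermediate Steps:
u = 7
(-14*25)*u = -14*25*7 = -350*7 = -2450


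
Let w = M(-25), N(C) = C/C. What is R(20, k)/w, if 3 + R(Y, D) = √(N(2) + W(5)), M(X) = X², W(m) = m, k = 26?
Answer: -3/625 + √6/625 ≈ -0.00088082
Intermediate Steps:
N(C) = 1
w = 625 (w = (-25)² = 625)
R(Y, D) = -3 + √6 (R(Y, D) = -3 + √(1 + 5) = -3 + √6)
R(20, k)/w = (-3 + √6)/625 = (-3 + √6)*(1/625) = -3/625 + √6/625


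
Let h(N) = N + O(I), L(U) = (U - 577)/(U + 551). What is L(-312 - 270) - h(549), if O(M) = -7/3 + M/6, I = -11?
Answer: -94385/186 ≈ -507.45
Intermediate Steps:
O(M) = -7/3 + M/6 (O(M) = -7*⅓ + M*(⅙) = -7/3 + M/6)
L(U) = (-577 + U)/(551 + U)
h(N) = -25/6 + N (h(N) = N + (-7/3 + (⅙)*(-11)) = N + (-7/3 - 11/6) = N - 25/6 = -25/6 + N)
L(-312 - 270) - h(549) = (-577 + (-312 - 270))/(551 + (-312 - 270)) - (-25/6 + 549) = (-577 - 582)/(551 - 582) - 1*3269/6 = -1159/(-31) - 3269/6 = -1/31*(-1159) - 3269/6 = 1159/31 - 3269/6 = -94385/186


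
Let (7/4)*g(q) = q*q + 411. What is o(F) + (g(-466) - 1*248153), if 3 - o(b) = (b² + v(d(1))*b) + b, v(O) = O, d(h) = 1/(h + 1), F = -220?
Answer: -171896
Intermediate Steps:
d(h) = 1/(1 + h)
g(q) = 1644/7 + 4*q²/7 (g(q) = 4*(q*q + 411)/7 = 4*(q² + 411)/7 = 4*(411 + q²)/7 = 1644/7 + 4*q²/7)
o(b) = 3 - b² - 3*b/2 (o(b) = 3 - ((b² + b/(1 + 1)) + b) = 3 - ((b² + b/2) + b) = 3 - (b² + 3*b/2) = 3 + (-b² - 3*b/2) = 3 - b² - 3*b/2)
o(F) + (g(-466) - 1*248153) = (3 - 1*(-220)² - 3/2*(-220)) + ((1644/7 + (4/7)*(-466)²) - 1*248153) = (3 - 1*48400 + 330) + ((1644/7 + (4/7)*217156) - 248153) = (3 - 48400 + 330) + ((1644/7 + 868624/7) - 248153) = -48067 + (124324 - 248153) = -48067 - 123829 = -171896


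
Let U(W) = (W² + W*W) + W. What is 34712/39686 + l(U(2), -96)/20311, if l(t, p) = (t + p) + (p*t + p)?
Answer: 329857010/403031173 ≈ 0.81844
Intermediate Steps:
U(W) = W + 2*W² (U(W) = (W² + W²) + W = 2*W² + W = W + 2*W²)
l(t, p) = t + 2*p + p*t (l(t, p) = (p + t) + (p + p*t) = t + 2*p + p*t)
34712/39686 + l(U(2), -96)/20311 = 34712/39686 + (2*(1 + 2*2) + 2*(-96) - 192*(1 + 2*2))/20311 = 34712*(1/39686) + (2*(1 + 4) - 192 - 192*(1 + 4))*(1/20311) = 17356/19843 + (2*5 - 192 - 192*5)*(1/20311) = 17356/19843 + (10 - 192 - 96*10)*(1/20311) = 17356/19843 + (10 - 192 - 960)*(1/20311) = 17356/19843 - 1142*1/20311 = 17356/19843 - 1142/20311 = 329857010/403031173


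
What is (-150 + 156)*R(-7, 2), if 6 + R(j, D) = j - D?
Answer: -90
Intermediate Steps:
R(j, D) = -6 + j - D (R(j, D) = -6 + (j - D) = -6 + j - D)
(-150 + 156)*R(-7, 2) = (-150 + 156)*(-6 - 7 - 1*2) = 6*(-6 - 7 - 2) = 6*(-15) = -90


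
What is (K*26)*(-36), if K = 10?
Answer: -9360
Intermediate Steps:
(K*26)*(-36) = (10*26)*(-36) = 260*(-36) = -9360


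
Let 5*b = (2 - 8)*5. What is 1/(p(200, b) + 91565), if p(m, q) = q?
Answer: 1/91559 ≈ 1.0922e-5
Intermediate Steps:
b = -6 (b = ((2 - 8)*5)/5 = (-6*5)/5 = (⅕)*(-30) = -6)
1/(p(200, b) + 91565) = 1/(-6 + 91565) = 1/91559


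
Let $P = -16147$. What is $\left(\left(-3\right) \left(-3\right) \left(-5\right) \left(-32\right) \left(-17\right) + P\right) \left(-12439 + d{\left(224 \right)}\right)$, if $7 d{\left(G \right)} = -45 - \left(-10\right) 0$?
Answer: $\frac{3539342986}{7} \approx 5.0562 \cdot 10^{8}$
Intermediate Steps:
$d{\left(G \right)} = - \frac{45}{7}$ ($d{\left(G \right)} = \frac{-45 - \left(-10\right) 0}{7} = \frac{-45 - 0}{7} = \frac{-45 + 0}{7} = \frac{1}{7} \left(-45\right) = - \frac{45}{7}$)
$\left(\left(-3\right) \left(-3\right) \left(-5\right) \left(-32\right) \left(-17\right) + P\right) \left(-12439 + d{\left(224 \right)}\right) = \left(\left(-3\right) \left(-3\right) \left(-5\right) \left(-32\right) \left(-17\right) - 16147\right) \left(-12439 - \frac{45}{7}\right) = \left(9 \left(-5\right) \left(-32\right) \left(-17\right) - 16147\right) \left(- \frac{87118}{7}\right) = \left(\left(-45\right) \left(-32\right) \left(-17\right) - 16147\right) \left(- \frac{87118}{7}\right) = \left(1440 \left(-17\right) - 16147\right) \left(- \frac{87118}{7}\right) = \left(-24480 - 16147\right) \left(- \frac{87118}{7}\right) = \left(-40627\right) \left(- \frac{87118}{7}\right) = \frac{3539342986}{7}$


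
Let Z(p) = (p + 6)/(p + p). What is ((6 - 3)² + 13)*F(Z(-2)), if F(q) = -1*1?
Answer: -22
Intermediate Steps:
Z(p) = (6 + p)/(2*p) (Z(p) = (6 + p)/((2*p)) = (6 + p)*(1/(2*p)) = (6 + p)/(2*p))
F(q) = -1
((6 - 3)² + 13)*F(Z(-2)) = ((6 - 3)² + 13)*(-1) = (3² + 13)*(-1) = (9 + 13)*(-1) = 22*(-1) = -22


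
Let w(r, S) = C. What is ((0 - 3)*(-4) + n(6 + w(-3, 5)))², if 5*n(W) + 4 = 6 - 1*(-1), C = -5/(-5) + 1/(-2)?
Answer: 3969/25 ≈ 158.76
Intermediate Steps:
C = ½ (C = -5*(-⅕) + 1*(-½) = 1 - ½ = ½ ≈ 0.50000)
w(r, S) = ½
n(W) = ⅗ (n(W) = -⅘ + (6 - 1*(-1))/5 = -⅘ + (6 + 1)/5 = -⅘ + (⅕)*7 = -⅘ + 7/5 = ⅗)
((0 - 3)*(-4) + n(6 + w(-3, 5)))² = ((0 - 3)*(-4) + ⅗)² = (-3*(-4) + ⅗)² = (12 + ⅗)² = (63/5)² = 3969/25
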